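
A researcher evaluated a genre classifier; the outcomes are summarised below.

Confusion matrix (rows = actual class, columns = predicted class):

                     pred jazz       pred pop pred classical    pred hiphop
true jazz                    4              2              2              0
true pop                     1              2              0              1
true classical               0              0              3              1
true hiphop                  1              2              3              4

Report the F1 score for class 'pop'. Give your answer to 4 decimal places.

F1 score = 2·TP/(2·TP+FP+FN).
pop: TP=2, FP=2+0+2=4, FN=1+0+1=2 → 4/10 = 0.40000

0.4000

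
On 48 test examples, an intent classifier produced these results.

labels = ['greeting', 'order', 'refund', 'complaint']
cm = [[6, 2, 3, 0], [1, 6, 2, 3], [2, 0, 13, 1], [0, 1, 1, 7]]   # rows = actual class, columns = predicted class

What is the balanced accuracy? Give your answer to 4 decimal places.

0.6589

Balanced accuracy = mean of per-class recall.
  greeting: recall = 6/11 = 0.54545
  order: recall = 6/12 = 0.50000
  refund: recall = 13/16 = 0.81250
  complaint: recall = 7/9 = 0.77778
Mean = (0.54545 + 0.50000 + 0.81250 + 0.77778) / 4 = 0.6589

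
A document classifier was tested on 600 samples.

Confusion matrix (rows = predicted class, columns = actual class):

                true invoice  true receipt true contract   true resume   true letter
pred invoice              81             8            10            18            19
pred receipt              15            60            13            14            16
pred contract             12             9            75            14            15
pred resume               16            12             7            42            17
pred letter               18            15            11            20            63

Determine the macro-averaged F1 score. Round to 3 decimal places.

Per-class F1 score (2·TP/(2·TP+FP+FN)):
  invoice: TP=81, FP=8+10+18+19=55, FN=15+12+16+18=61 → 162/278 = 0.5827
  receipt: TP=60, FP=15+13+14+16=58, FN=8+9+12+15=44 → 120/222 = 0.5405
  contract: TP=75, FP=12+9+14+15=50, FN=10+13+7+11=41 → 150/241 = 0.6224
  resume: TP=42, FP=16+12+7+17=52, FN=18+14+14+20=66 → 84/202 = 0.4158
  letter: TP=63, FP=18+15+11+20=64, FN=19+16+15+17=67 → 126/257 = 0.4903
Macro-F1 score = mean = (0.5827 + 0.5405 + 0.6224 + 0.4158 + 0.4903) / 5 = 0.530

0.530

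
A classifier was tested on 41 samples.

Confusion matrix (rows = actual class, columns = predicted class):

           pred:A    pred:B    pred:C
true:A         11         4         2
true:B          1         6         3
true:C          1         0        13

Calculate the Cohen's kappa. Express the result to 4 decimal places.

0.5930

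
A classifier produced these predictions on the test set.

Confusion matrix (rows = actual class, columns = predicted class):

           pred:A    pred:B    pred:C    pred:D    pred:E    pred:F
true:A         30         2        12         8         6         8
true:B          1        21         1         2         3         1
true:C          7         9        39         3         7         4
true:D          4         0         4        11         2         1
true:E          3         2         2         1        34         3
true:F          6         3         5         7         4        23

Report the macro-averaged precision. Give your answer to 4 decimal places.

0.5501

Per-class precision (TP/(TP+FP)):
  A: TP=30, FP=1+7+4+3+6=21 → 30/51 = 0.58824
  B: TP=21, FP=2+9+0+2+3=16 → 21/37 = 0.56757
  C: TP=39, FP=12+1+4+2+5=24 → 39/63 = 0.61905
  D: TP=11, FP=8+2+3+1+7=21 → 11/32 = 0.34375
  E: TP=34, FP=6+3+7+2+4=22 → 34/56 = 0.60714
  F: TP=23, FP=8+1+4+1+3=17 → 23/40 = 0.57500
Macro-precision = mean = (0.58824 + 0.56757 + 0.61905 + 0.34375 + 0.60714 + 0.57500) / 6 = 0.5501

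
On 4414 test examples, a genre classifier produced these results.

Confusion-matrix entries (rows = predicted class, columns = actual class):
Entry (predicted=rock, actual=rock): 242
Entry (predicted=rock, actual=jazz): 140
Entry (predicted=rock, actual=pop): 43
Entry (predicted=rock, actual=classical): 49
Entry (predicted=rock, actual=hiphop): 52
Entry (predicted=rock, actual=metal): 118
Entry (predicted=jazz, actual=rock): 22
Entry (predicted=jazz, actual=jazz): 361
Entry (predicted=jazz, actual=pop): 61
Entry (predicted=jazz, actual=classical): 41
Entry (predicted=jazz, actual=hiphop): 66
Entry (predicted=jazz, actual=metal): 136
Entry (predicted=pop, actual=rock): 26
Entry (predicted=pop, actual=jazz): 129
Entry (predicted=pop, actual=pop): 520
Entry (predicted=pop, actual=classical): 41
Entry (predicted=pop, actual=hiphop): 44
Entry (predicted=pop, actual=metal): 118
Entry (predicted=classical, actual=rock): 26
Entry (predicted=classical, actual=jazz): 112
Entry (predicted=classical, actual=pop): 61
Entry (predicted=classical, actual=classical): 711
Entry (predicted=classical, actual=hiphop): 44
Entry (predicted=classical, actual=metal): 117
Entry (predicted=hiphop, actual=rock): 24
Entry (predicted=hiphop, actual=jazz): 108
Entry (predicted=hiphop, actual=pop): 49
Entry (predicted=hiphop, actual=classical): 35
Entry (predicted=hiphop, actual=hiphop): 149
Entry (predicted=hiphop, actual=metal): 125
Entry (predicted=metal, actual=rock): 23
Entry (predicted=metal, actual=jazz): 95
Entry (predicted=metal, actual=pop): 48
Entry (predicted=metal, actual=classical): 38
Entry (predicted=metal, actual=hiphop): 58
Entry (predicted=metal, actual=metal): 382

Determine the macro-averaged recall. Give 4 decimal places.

Per-class recall (TP/(TP+FN)):
  rock: TP=242, FN=22+26+26+24+23=121 → 242/363 = 0.66667
  jazz: TP=361, FN=140+129+112+108+95=584 → 361/945 = 0.38201
  pop: TP=520, FN=43+61+61+49+48=262 → 520/782 = 0.66496
  classical: TP=711, FN=49+41+41+35+38=204 → 711/915 = 0.77705
  hiphop: TP=149, FN=52+66+44+44+58=264 → 149/413 = 0.36077
  metal: TP=382, FN=118+136+118+117+125=614 → 382/996 = 0.38353
Macro-recall = mean = (0.66667 + 0.38201 + 0.66496 + 0.77705 + 0.36077 + 0.38353) / 6 = 0.5392

0.5392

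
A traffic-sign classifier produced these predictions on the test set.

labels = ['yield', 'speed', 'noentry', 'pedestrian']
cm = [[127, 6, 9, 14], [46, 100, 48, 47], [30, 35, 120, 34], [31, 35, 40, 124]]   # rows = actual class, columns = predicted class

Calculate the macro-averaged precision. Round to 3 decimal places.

0.558

Per-class precision (TP/(TP+FP)):
  yield: TP=127, FP=46+30+31=107 → 127/234 = 0.5427
  speed: TP=100, FP=6+35+35=76 → 100/176 = 0.5682
  noentry: TP=120, FP=9+48+40=97 → 120/217 = 0.5530
  pedestrian: TP=124, FP=14+47+34=95 → 124/219 = 0.5662
Macro-precision = mean = (0.5427 + 0.5682 + 0.5530 + 0.5662) / 4 = 0.558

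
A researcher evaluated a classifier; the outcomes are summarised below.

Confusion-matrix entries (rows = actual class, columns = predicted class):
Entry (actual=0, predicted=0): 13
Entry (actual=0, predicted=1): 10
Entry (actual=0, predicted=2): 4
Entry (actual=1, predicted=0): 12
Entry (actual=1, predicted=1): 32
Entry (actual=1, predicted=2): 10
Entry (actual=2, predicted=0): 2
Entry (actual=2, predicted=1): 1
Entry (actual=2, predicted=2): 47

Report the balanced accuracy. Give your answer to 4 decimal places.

Balanced accuracy = mean of per-class recall.
  0: recall = 13/27 = 0.48148
  1: recall = 32/54 = 0.59259
  2: recall = 47/50 = 0.94000
Mean = (0.48148 + 0.59259 + 0.94000) / 3 = 0.6714

0.6714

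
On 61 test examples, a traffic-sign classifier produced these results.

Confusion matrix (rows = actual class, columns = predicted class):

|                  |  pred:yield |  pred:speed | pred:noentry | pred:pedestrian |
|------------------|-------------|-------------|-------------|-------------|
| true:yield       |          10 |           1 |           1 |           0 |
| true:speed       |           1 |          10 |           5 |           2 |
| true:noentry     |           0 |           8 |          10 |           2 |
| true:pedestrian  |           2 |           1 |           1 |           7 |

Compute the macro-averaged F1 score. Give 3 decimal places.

0.626

Per-class F1 score (2·TP/(2·TP+FP+FN)):
  yield: TP=10, FP=1+0+2=3, FN=1+1+0=2 → 20/25 = 0.8000
  speed: TP=10, FP=1+8+1=10, FN=1+5+2=8 → 20/38 = 0.5263
  noentry: TP=10, FP=1+5+1=7, FN=0+8+2=10 → 20/37 = 0.5405
  pedestrian: TP=7, FP=0+2+2=4, FN=2+1+1=4 → 14/22 = 0.6364
Macro-F1 score = mean = (0.8000 + 0.5263 + 0.5405 + 0.6364) / 4 = 0.626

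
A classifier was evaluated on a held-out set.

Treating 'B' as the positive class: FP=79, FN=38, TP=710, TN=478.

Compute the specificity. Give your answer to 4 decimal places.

0.8582

Specificity = TN/(TN+FP) = 478/(478+79) = 0.8582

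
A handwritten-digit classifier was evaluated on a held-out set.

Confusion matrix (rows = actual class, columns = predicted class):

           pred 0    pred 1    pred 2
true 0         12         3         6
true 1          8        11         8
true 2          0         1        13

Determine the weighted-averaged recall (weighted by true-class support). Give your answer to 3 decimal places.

0.581

Per-class recall (TP/(TP+FN)):
  0: TP=12, FN=3+6=9 → 12/21 = 0.5714
  1: TP=11, FN=8+8=16 → 11/27 = 0.4074
  2: TP=13, FN=0+1=1 → 13/14 = 0.9286
Weighted-recall = Σ (supportᵢ/N)·recallᵢ with N=62: (21/62)·0.5714 + (27/62)·0.4074 + (14/62)·0.9286 = 0.581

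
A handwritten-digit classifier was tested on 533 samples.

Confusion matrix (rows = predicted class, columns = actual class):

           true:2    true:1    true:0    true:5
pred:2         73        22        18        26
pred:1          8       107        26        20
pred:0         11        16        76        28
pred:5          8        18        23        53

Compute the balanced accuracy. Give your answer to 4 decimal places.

0.5838

Balanced accuracy = mean of per-class recall.
  2: recall = 73/100 = 0.73000
  1: recall = 107/163 = 0.65644
  0: recall = 76/143 = 0.53147
  5: recall = 53/127 = 0.41732
Mean = (0.73000 + 0.65644 + 0.53147 + 0.41732) / 4 = 0.5838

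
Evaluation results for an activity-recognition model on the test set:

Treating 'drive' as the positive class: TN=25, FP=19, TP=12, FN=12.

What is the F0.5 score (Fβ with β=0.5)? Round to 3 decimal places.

Fβ = (1+β²)·TP / ((1+β²)·TP + β²·FN + FP), with β²=1/4
= 1.25·12 / (1.25·12 + 0.25·12 + 19) = 0.405

0.405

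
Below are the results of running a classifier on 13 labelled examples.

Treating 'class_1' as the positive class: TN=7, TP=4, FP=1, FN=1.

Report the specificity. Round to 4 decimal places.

0.8750

Specificity = TN/(TN+FP) = 7/(7+1) = 0.8750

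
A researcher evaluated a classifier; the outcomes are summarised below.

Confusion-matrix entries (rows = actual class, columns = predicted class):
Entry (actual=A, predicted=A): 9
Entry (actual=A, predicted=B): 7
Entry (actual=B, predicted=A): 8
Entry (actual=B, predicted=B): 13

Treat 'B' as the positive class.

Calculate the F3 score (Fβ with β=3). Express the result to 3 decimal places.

0.622

Fβ = (1+β²)·TP / ((1+β²)·TP + β²·FN + FP), with β²=9
= 10·13 / (10·13 + 9·8 + 7) = 0.622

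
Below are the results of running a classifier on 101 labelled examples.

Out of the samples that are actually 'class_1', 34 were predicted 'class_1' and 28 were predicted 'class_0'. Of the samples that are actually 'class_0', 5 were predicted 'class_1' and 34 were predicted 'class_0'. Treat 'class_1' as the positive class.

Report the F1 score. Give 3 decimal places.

Precision = TP/(TP+FP) = 34/39 = 0.8718
Recall = TP/(TP+FN) = 34/62 = 0.5484
F1 = 2·TP/(2·TP+FP+FN) = 68/101 = 0.673

0.673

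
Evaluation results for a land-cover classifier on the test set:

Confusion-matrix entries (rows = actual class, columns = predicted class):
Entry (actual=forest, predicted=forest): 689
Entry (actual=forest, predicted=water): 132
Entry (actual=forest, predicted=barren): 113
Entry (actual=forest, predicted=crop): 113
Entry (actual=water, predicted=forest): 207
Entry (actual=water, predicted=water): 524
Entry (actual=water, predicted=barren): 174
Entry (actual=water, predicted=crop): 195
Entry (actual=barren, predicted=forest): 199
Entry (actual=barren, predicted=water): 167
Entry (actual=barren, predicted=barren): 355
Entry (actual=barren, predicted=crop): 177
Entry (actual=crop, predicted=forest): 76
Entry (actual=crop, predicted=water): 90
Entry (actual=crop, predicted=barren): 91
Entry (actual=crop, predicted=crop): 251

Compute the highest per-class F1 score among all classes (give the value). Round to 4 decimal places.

0.6213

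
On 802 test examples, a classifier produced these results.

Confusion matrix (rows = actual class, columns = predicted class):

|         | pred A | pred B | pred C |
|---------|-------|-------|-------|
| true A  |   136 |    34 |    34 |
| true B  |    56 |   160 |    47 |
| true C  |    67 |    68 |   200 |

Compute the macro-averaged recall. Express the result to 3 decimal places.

Per-class recall (TP/(TP+FN)):
  A: TP=136, FN=34+34=68 → 136/204 = 0.6667
  B: TP=160, FN=56+47=103 → 160/263 = 0.6084
  C: TP=200, FN=67+68=135 → 200/335 = 0.5970
Macro-recall = mean = (0.6667 + 0.6084 + 0.5970) / 3 = 0.624

0.624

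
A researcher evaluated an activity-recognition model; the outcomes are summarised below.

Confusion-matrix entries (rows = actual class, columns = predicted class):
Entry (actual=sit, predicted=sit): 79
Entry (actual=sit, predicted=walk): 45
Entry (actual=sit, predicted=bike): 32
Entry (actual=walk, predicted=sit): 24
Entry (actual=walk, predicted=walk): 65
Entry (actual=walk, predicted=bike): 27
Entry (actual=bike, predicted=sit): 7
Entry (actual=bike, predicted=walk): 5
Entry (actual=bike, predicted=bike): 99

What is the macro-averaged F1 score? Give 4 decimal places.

0.6309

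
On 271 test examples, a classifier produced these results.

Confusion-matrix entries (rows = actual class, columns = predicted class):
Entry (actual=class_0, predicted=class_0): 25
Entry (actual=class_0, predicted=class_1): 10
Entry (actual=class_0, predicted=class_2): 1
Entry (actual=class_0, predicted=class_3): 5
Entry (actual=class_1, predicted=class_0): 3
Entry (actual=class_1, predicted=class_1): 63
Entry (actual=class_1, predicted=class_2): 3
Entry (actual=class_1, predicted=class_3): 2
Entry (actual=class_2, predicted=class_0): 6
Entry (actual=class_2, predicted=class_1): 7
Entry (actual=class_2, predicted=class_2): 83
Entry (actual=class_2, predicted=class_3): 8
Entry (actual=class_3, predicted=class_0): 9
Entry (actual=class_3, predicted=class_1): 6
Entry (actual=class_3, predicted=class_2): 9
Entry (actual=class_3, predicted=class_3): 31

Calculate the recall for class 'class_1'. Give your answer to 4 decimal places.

Take TP from the diagonal, FP from the rest of the 'class_1' prediction marginal, FN from the rest of the 'class_1' actual marginal.
recall = TP/(TP+FN).
class_1: TP=63, FN=3+3+2=8 → 63/71 = 0.88732

0.8873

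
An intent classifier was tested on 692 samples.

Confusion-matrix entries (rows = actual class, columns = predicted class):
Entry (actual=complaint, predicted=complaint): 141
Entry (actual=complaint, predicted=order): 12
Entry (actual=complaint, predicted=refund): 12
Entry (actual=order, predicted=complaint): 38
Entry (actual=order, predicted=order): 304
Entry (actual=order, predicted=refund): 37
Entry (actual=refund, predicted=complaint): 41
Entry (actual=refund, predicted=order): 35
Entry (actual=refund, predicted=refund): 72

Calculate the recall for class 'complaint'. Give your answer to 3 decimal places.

Treat 'complaint' as positive and all other classes as negative.
recall = TP/(TP+FN).
complaint: TP=141, FN=12+12=24 → 141/165 = 0.8545

0.855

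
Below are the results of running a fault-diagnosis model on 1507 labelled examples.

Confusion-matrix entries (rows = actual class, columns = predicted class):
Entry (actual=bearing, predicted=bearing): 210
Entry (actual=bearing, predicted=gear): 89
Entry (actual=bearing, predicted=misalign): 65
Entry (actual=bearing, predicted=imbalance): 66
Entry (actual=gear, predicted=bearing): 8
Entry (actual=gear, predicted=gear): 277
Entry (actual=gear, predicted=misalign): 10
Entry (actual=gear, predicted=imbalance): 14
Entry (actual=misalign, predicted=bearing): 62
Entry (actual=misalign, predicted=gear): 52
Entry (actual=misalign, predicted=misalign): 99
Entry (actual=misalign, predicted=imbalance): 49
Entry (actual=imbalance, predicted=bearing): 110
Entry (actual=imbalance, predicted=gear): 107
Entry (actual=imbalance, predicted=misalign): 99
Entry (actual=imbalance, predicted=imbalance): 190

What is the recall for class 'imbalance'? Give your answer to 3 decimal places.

Take TP from the diagonal, FP from the rest of the 'imbalance' prediction marginal, FN from the rest of the 'imbalance' actual marginal.
recall = TP/(TP+FN).
imbalance: TP=190, FN=110+107+99=316 → 190/506 = 0.3755

0.375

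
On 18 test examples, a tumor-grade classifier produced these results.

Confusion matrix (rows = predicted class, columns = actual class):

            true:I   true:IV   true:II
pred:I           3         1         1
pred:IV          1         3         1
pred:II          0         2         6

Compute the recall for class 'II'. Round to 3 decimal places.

Treat 'II' as positive and all other classes as negative.
recall = TP/(TP+FN).
II: TP=6, FN=1+1=2 → 6/8 = 0.7500

0.750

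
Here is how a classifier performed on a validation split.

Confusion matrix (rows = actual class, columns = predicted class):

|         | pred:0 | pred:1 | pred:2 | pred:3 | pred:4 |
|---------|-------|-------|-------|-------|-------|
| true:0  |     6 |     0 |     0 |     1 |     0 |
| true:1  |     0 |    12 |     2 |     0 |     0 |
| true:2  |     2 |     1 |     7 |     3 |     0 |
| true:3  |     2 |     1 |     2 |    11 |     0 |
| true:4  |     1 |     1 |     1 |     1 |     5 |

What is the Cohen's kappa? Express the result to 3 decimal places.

Observed agreement pₒ = trace/N = 41/59 = 0.6949
Expected agreement pₑ = Σ (rowᵢ·colᵢ)/N² = (7·11 + 14·15 + 13·12 + 16·16 + 9·5)/59² = 0.2137
κ = (pₒ − pₑ)/(1 − pₑ) = (0.6949 − 0.2137)/(1 − 0.2137) = 0.612

0.612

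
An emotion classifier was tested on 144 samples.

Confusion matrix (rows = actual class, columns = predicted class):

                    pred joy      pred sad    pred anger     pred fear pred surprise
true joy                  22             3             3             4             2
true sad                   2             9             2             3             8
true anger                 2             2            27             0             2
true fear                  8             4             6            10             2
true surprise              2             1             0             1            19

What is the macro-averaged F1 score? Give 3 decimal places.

0.581

Per-class F1 score (2·TP/(2·TP+FP+FN)):
  joy: TP=22, FP=2+2+8+2=14, FN=3+3+4+2=12 → 44/70 = 0.6286
  sad: TP=9, FP=3+2+4+1=10, FN=2+2+3+8=15 → 18/43 = 0.4186
  anger: TP=27, FP=3+2+6+0=11, FN=2+2+0+2=6 → 54/71 = 0.7606
  fear: TP=10, FP=4+3+0+1=8, FN=8+4+6+2=20 → 20/48 = 0.4167
  surprise: TP=19, FP=2+8+2+2=14, FN=2+1+0+1=4 → 38/56 = 0.6786
Macro-F1 score = mean = (0.6286 + 0.4186 + 0.7606 + 0.4167 + 0.6786) / 5 = 0.581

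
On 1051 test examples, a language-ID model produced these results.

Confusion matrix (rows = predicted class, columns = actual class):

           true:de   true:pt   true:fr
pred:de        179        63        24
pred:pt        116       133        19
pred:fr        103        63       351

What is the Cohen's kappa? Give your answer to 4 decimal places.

Observed agreement pₒ = trace/N = 663/1051 = 0.63083
Expected agreement pₑ = Σ (rowᵢ·colᵢ)/N² = (398·266 + 259·268 + 394·517)/1051² = 0.34309
κ = (pₒ − pₑ)/(1 − pₑ) = (0.63083 − 0.34309)/(1 − 0.34309) = 0.4380

0.4380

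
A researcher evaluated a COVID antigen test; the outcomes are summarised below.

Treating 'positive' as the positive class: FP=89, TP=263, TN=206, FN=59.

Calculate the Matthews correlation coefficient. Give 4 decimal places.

0.5198

MCC = (TP·TN − FP·FN) / √((TP+FP)(TP+FN)(TN+FP)(TN+FN))
Numerator = 263·206 − 89·59 = 48927
Denominator = √(352·322·295·265) = √8860667200 = 94131.1171
MCC = 48927 / 94131.1171 = 0.5198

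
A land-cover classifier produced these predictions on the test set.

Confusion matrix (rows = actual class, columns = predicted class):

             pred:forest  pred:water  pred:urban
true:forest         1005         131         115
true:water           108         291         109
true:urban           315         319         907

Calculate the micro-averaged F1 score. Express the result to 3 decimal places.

0.668

Micro-averaging pools counts across classes: ΣTP=2203, ΣFP=1097, ΣFN=1097.
Micro-F1 score = 2·TP/(2·TP+FP+FN) on pooled counts = 0.668 (equals overall accuracy in single-label multiclass).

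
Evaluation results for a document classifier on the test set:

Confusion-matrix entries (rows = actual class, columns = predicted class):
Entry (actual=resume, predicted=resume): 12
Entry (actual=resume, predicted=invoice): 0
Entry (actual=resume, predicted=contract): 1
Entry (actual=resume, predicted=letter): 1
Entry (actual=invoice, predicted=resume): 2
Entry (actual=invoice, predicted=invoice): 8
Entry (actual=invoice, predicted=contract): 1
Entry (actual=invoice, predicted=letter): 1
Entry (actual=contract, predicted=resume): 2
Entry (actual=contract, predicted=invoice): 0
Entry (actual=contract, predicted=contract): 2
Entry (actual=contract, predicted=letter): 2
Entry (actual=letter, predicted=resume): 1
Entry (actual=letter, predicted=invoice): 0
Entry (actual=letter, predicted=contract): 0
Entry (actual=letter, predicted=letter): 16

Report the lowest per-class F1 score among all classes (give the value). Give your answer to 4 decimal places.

Per-class F1 score (2·TP/(2·TP+FP+FN)):
  resume: TP=12, FP=2+2+1=5, FN=0+1+1=2 → 24/31 = 0.77419
  invoice: TP=8, FP=0+0+0=0, FN=2+1+1=4 → 16/20 = 0.80000
  contract: TP=2, FP=1+1+0=2, FN=2+0+2=4 → 4/10 = 0.40000
  letter: TP=16, FP=1+1+2=4, FN=1+0+0=1 → 32/37 = 0.86486
Lowest is class 'contract' with F1 score = 0.4000.

0.4000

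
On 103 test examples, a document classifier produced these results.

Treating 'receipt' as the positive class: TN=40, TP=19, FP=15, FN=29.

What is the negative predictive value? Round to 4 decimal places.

NPV = TN/(TN+FN) = 40/(40+29) = 0.5797

0.5797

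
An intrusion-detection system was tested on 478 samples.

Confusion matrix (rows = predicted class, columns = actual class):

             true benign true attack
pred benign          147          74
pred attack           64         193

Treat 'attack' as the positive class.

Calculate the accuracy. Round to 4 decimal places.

Accuracy = (TP+TN)/N = (193+147)/478 = 0.7113

0.7113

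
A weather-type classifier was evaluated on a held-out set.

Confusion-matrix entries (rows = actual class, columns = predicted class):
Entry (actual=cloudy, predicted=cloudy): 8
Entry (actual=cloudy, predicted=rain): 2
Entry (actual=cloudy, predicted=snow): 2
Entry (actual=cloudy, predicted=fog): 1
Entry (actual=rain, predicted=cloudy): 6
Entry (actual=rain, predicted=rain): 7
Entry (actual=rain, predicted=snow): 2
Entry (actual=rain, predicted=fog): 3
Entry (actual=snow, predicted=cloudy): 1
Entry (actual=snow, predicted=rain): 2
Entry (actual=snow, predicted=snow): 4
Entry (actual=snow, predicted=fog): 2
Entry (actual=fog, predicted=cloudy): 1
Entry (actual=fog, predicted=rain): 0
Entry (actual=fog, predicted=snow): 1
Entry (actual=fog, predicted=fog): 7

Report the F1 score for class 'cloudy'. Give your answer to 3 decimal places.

0.552

F1 score = 2·TP/(2·TP+FP+FN).
cloudy: TP=8, FP=6+1+1=8, FN=2+2+1=5 → 16/29 = 0.5517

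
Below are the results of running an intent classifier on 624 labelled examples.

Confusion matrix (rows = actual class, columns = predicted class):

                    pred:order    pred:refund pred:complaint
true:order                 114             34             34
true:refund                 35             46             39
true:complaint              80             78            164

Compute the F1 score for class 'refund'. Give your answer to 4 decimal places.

Treat 'refund' as positive and all other classes as negative.
F1 score = 2·TP/(2·TP+FP+FN).
refund: TP=46, FP=34+78=112, FN=35+39=74 → 92/278 = 0.33094

0.3309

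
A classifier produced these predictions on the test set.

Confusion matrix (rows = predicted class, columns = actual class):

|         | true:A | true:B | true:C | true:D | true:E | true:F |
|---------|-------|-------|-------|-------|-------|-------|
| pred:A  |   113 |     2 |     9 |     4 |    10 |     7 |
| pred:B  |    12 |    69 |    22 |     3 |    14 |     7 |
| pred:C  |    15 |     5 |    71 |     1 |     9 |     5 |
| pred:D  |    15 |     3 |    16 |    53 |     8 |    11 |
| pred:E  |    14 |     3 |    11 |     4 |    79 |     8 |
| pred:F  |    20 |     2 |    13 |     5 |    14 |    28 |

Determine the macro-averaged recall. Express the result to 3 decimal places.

0.615

Per-class recall (TP/(TP+FN)):
  A: TP=113, FN=12+15+15+14+20=76 → 113/189 = 0.5979
  B: TP=69, FN=2+5+3+3+2=15 → 69/84 = 0.8214
  C: TP=71, FN=9+22+16+11+13=71 → 71/142 = 0.5000
  D: TP=53, FN=4+3+1+4+5=17 → 53/70 = 0.7571
  E: TP=79, FN=10+14+9+8+14=55 → 79/134 = 0.5896
  F: TP=28, FN=7+7+5+11+8=38 → 28/66 = 0.4242
Macro-recall = mean = (0.5979 + 0.8214 + 0.5000 + 0.7571 + 0.5896 + 0.4242) / 6 = 0.615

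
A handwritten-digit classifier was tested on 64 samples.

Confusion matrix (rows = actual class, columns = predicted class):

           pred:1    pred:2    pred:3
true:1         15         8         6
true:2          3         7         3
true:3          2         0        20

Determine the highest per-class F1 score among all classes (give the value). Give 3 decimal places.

0.784

Per-class F1 score (2·TP/(2·TP+FP+FN)):
  1: TP=15, FP=3+2=5, FN=8+6=14 → 30/49 = 0.6122
  2: TP=7, FP=8+0=8, FN=3+3=6 → 14/28 = 0.5000
  3: TP=20, FP=6+3=9, FN=2+0=2 → 40/51 = 0.7843
Highest is class '3' with F1 score = 0.784.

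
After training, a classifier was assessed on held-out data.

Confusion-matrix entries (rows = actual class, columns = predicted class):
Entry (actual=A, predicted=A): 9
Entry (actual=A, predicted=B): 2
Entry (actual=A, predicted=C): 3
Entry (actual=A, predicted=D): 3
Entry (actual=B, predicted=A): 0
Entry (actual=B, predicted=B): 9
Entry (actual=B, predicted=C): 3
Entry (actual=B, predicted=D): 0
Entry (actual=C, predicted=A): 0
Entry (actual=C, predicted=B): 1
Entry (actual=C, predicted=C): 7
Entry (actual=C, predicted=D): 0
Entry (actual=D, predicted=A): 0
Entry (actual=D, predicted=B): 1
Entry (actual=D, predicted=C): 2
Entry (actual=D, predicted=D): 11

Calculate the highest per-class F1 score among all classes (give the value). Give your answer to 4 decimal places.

0.7857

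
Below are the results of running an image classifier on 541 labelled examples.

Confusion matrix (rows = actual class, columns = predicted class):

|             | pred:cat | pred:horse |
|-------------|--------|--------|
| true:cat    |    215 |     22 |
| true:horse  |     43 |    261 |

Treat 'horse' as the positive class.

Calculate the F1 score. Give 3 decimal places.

0.889

Precision = TP/(TP+FP) = 261/283 = 0.9223
Recall = TP/(TP+FN) = 261/304 = 0.8586
F1 = 2·TP/(2·TP+FP+FN) = 522/587 = 0.889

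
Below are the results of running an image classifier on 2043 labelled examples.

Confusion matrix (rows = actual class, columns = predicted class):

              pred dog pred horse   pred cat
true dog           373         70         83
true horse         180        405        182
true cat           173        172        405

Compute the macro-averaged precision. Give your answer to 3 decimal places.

0.581

Per-class precision (TP/(TP+FP)):
  dog: TP=373, FP=180+173=353 → 373/726 = 0.5138
  horse: TP=405, FP=70+172=242 → 405/647 = 0.6260
  cat: TP=405, FP=83+182=265 → 405/670 = 0.6045
Macro-precision = mean = (0.5138 + 0.6260 + 0.6045) / 3 = 0.581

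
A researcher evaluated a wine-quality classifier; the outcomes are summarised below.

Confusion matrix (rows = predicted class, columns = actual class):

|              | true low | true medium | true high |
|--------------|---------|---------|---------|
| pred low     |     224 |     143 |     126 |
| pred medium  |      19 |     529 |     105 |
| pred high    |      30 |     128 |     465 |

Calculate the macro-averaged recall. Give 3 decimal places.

0.717

Per-class recall (TP/(TP+FN)):
  low: TP=224, FN=19+30=49 → 224/273 = 0.8205
  medium: TP=529, FN=143+128=271 → 529/800 = 0.6613
  high: TP=465, FN=126+105=231 → 465/696 = 0.6681
Macro-recall = mean = (0.8205 + 0.6613 + 0.6681) / 3 = 0.717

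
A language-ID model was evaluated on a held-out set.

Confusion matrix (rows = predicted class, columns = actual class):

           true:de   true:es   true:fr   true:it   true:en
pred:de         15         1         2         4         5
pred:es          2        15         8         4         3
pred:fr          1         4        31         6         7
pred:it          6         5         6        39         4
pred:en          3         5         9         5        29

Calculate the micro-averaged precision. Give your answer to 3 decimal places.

0.589

Micro-averaging pools counts across classes: ΣTP=129, ΣFP=90, ΣFN=90.
Micro-precision = TP/(TP+FP) on pooled counts = 0.589 (equals overall accuracy in single-label multiclass).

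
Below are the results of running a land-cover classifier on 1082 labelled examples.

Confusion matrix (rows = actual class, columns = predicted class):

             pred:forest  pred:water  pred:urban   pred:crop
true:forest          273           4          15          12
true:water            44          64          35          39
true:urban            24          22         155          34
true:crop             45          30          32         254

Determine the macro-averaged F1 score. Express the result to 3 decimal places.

0.649

Per-class F1 score (2·TP/(2·TP+FP+FN)):
  forest: TP=273, FP=44+24+45=113, FN=4+15+12=31 → 546/690 = 0.7913
  water: TP=64, FP=4+22+30=56, FN=44+35+39=118 → 128/302 = 0.4238
  urban: TP=155, FP=15+35+32=82, FN=24+22+34=80 → 310/472 = 0.6568
  crop: TP=254, FP=12+39+34=85, FN=45+30+32=107 → 508/700 = 0.7257
Macro-F1 score = mean = (0.7913 + 0.4238 + 0.6568 + 0.7257) / 4 = 0.649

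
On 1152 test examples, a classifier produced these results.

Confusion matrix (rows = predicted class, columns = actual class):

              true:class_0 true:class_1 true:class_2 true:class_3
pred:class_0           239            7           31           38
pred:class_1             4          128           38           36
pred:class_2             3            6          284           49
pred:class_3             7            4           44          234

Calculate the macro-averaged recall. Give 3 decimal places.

0.800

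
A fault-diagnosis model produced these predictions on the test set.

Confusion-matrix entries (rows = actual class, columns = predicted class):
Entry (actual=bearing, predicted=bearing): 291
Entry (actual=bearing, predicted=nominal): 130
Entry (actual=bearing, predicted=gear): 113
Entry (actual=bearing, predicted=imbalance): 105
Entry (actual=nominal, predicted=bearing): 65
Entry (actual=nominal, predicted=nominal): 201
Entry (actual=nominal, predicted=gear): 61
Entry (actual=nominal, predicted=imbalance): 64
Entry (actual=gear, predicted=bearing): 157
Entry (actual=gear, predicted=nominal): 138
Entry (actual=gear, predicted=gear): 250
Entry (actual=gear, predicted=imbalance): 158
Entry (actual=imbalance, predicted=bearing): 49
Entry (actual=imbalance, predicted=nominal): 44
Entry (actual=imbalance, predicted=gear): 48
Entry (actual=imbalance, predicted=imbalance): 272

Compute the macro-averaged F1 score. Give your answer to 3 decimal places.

Per-class F1 score (2·TP/(2·TP+FP+FN)):
  bearing: TP=291, FP=65+157+49=271, FN=130+113+105=348 → 582/1201 = 0.4846
  nominal: TP=201, FP=130+138+44=312, FN=65+61+64=190 → 402/904 = 0.4447
  gear: TP=250, FP=113+61+48=222, FN=157+138+158=453 → 500/1175 = 0.4255
  imbalance: TP=272, FP=105+64+158=327, FN=49+44+48=141 → 544/1012 = 0.5375
Macro-F1 score = mean = (0.4846 + 0.4447 + 0.4255 + 0.5375) / 4 = 0.473

0.473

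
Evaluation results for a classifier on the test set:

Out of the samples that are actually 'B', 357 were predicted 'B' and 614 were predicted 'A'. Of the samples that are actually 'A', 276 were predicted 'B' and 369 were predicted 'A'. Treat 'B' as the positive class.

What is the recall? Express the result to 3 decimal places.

Recall = TP/(TP+FN) = 357/(357+614) = 357/971 = 0.368

0.368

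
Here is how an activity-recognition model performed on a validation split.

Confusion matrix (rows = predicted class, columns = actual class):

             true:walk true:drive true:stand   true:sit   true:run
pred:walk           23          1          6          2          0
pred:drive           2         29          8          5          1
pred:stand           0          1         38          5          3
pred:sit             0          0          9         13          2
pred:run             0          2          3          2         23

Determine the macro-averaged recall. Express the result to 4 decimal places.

Per-class recall (TP/(TP+FN)):
  walk: TP=23, FN=2+0+0+0=2 → 23/25 = 0.92000
  drive: TP=29, FN=1+1+0+2=4 → 29/33 = 0.87879
  stand: TP=38, FN=6+8+9+3=26 → 38/64 = 0.59375
  sit: TP=13, FN=2+5+5+2=14 → 13/27 = 0.48148
  run: TP=23, FN=0+1+3+2=6 → 23/29 = 0.79310
Macro-recall = mean = (0.92000 + 0.87879 + 0.59375 + 0.48148 + 0.79310) / 5 = 0.7334

0.7334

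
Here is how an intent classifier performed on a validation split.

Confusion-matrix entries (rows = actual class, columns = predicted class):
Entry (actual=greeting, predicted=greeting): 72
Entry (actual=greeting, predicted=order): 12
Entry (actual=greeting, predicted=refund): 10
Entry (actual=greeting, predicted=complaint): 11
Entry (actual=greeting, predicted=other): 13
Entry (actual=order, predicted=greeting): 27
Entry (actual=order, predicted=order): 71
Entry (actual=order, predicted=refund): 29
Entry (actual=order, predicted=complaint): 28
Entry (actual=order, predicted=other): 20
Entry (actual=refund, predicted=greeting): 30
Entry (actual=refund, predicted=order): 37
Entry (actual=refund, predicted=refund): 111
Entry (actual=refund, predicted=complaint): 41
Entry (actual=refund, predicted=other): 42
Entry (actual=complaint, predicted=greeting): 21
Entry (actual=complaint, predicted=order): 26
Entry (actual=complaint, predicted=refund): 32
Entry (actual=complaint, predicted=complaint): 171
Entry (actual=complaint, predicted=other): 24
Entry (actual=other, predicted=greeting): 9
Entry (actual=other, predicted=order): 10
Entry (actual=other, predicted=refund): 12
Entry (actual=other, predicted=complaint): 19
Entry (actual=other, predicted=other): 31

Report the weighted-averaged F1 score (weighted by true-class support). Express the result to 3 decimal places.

0.506

Per-class F1 score (2·TP/(2·TP+FP+FN)):
  greeting: TP=72, FP=27+30+21+9=87, FN=12+10+11+13=46 → 144/277 = 0.5199
  order: TP=71, FP=12+37+26+10=85, FN=27+29+28+20=104 → 142/331 = 0.4290
  refund: TP=111, FP=10+29+32+12=83, FN=30+37+41+42=150 → 222/455 = 0.4879
  complaint: TP=171, FP=11+28+41+19=99, FN=21+26+32+24=103 → 342/544 = 0.6287
  other: TP=31, FP=13+20+42+24=99, FN=9+10+12+19=50 → 62/211 = 0.2938
Weighted-F1 score = Σ (supportᵢ/N)·F1 scoreᵢ with N=909: (118/909)·0.5199 + (175/909)·0.4290 + (261/909)·0.4879 + (274/909)·0.6287 + (81/909)·0.2938 = 0.506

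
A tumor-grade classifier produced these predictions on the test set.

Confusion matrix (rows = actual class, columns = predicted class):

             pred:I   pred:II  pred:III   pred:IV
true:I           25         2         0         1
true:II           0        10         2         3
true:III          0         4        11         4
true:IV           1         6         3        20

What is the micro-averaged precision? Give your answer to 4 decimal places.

0.7174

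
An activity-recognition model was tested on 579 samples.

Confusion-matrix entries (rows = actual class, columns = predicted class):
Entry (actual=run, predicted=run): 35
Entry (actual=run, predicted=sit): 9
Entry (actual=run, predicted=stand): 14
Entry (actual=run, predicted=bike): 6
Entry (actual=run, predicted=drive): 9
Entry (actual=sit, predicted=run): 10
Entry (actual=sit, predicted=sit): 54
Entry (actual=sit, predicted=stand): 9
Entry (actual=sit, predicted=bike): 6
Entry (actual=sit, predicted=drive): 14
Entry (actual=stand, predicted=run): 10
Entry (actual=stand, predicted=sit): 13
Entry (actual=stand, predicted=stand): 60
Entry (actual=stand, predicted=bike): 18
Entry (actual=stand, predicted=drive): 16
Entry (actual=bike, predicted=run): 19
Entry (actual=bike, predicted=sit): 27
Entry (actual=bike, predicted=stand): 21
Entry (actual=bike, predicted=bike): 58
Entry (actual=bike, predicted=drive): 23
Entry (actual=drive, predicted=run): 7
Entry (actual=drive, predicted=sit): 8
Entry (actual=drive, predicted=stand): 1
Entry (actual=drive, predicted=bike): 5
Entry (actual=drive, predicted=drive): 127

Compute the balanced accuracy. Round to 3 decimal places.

0.565

Balanced accuracy = mean of per-class recall.
  run: recall = 35/73 = 0.4795
  sit: recall = 54/93 = 0.5806
  stand: recall = 60/117 = 0.5128
  bike: recall = 58/148 = 0.3919
  drive: recall = 127/148 = 0.8581
Mean = (0.4795 + 0.5806 + 0.5128 + 0.3919 + 0.8581) / 5 = 0.565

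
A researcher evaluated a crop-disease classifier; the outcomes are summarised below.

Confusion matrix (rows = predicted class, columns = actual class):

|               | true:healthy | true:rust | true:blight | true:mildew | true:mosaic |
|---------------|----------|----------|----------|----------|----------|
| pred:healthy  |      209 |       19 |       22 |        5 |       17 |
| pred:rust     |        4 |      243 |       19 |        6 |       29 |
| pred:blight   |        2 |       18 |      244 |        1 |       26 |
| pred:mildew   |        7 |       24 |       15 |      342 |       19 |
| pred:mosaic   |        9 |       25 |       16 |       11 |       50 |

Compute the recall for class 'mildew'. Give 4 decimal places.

Take TP from the diagonal, FP from the rest of the 'mildew' prediction marginal, FN from the rest of the 'mildew' actual marginal.
recall = TP/(TP+FN).
mildew: TP=342, FN=5+6+1+11=23 → 342/365 = 0.93699

0.9370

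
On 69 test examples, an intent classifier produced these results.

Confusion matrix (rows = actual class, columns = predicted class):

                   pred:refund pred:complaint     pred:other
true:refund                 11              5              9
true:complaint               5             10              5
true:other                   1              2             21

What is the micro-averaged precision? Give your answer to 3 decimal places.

Micro-averaging pools counts across classes: ΣTP=42, ΣFP=27, ΣFN=27.
Micro-precision = TP/(TP+FP) on pooled counts = 0.609 (equals overall accuracy in single-label multiclass).

0.609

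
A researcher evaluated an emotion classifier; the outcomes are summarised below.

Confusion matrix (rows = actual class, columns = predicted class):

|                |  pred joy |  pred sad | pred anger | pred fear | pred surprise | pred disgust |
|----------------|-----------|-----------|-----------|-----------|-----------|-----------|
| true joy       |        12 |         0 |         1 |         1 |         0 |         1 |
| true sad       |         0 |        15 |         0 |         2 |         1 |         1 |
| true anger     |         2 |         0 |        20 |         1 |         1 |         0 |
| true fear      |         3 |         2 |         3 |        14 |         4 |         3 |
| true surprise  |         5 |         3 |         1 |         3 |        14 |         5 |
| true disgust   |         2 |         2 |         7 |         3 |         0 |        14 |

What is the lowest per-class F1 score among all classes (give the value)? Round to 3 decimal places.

0.528

Per-class F1 score (2·TP/(2·TP+FP+FN)):
  joy: TP=12, FP=0+2+3+5+2=12, FN=0+1+1+0+1=3 → 24/39 = 0.6154
  sad: TP=15, FP=0+0+2+3+2=7, FN=0+0+2+1+1=4 → 30/41 = 0.7317
  anger: TP=20, FP=1+0+3+1+7=12, FN=2+0+1+1+0=4 → 40/56 = 0.7143
  fear: TP=14, FP=1+2+1+3+3=10, FN=3+2+3+4+3=15 → 28/53 = 0.5283
  surprise: TP=14, FP=0+1+1+4+0=6, FN=5+3+1+3+5=17 → 28/51 = 0.5490
  disgust: TP=14, FP=1+1+0+3+5=10, FN=2+2+7+3+0=14 → 28/52 = 0.5385
Lowest is class 'fear' with F1 score = 0.528.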